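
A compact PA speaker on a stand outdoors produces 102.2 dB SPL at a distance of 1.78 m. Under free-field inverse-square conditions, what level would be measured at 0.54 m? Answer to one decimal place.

For a point source in a free field, ΔL = −20·log₁₀(d₂/d₁).
ΔL = −20·log₁₀(0.54/1.78) = 10.36 dB, so L₂ = 102.2 + (10.36) = 112.6 dB SPL.

112.6 dB SPL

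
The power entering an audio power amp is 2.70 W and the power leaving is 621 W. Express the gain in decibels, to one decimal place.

23.6 dB

Power ratio → dB uses the 10·log₁₀ form:
10·log₁₀(621/2.70) = 10·log₁₀(230.0) = 23.6 dB.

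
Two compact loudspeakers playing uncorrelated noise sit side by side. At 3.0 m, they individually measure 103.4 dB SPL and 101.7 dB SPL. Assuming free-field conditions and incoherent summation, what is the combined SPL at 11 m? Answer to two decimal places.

94.36 dB SPL

Combined at 3.0 m: 10·log₁₀(10^(103.4/10)+10^(101.7/10)) = 105.643 dB SPL.
Then apply −20·log₁₀(11/3.0) = -11.285 dB → 94.36 dB SPL.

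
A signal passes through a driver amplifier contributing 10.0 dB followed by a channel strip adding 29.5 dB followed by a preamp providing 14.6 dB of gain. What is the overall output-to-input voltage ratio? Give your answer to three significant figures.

Net gain = 10.0 + 29.5 + 14.6 = 54.1 dB.
Voltage ratio = 10^(54.1/20) = 507.

507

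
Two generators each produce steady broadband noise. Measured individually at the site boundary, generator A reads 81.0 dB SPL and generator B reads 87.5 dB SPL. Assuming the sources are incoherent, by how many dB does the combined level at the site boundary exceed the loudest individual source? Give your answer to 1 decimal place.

0.9 dB

Incoherent sources sum as intensities:
L_total = 10·log₁₀(10^(81.0/10) + 10^(87.5/10)) = 88.38 dB SPL.
Excess over the loudest (87.5 dB): 88.38 − 87.5 = 0.9 dB.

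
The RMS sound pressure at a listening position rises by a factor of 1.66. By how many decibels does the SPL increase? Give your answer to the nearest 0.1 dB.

Sound pressure is an amplitude quantity: ΔL = 20·log₁₀(p₂/p₁).
20·log₁₀(1.66) = 4.4 dB.

4.4 dB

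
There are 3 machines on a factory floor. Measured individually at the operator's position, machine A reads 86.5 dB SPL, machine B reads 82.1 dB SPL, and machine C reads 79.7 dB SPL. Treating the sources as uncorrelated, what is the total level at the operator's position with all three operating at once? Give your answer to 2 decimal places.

Incoherent sources sum as intensities:
L_total = 10·log₁₀(10^(86.5/10) + 10^(82.1/10) + 10^(79.7/10)) = 10·log₁₀(702200000) = 88.46 dB SPL.

88.46 dB SPL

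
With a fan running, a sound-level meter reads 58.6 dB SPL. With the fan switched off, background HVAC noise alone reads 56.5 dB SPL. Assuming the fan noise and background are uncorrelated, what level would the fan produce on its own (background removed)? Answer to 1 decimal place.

Subtract intensities: L_src = 10·log₁₀(10^(L_total/10) − 10^(L_bg/10)).
L_src = 10·log₁₀(10^(58.6/10) − 10^(56.5/10)) = 10·log₁₀(277800) = 54.4 dB SPL.

54.4 dB SPL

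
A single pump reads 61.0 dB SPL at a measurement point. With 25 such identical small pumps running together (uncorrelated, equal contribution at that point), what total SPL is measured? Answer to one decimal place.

25 equal incoherent sources raise the level by 10·log₁₀(25) = 13.98 dB.
L_total = 61.0 + 13.98 = 75.0 dB SPL.

75.0 dB SPL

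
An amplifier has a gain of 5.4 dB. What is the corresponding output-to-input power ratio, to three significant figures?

3.47

Power ratio = 10^(dB/10).
10^(5.4/10) = 10^(0.5400) = 3.47.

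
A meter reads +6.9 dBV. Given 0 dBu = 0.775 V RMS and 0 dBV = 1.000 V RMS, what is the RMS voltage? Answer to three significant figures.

V = 1.000 V × 10^(+6.9/20).
= 1.000 × 2.213 = 2.21 V.

2.21 V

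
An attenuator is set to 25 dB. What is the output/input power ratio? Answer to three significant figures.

Power ratio = 10^(dB/10).
10^(-25/10) = 10^(-2.500) = 0.00316.

0.00316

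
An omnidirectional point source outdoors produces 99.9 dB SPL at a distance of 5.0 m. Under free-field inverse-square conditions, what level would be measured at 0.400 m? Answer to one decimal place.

121.8 dB SPL

For a point source in a free field, ΔL = −20·log₁₀(d₂/d₁).
ΔL = −20·log₁₀(0.400/5.0) = 21.94 dB, so L₂ = 99.9 + (21.94) = 121.8 dB SPL.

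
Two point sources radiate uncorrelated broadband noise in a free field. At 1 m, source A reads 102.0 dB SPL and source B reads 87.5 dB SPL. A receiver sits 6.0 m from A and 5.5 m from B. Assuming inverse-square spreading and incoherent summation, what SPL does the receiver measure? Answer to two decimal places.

At the listener: L_A = 102.0 − 20·log₁₀(6.0) = 86.437 dB; L_B = 87.5 − 20·log₁₀(5.5) = 72.693 dB.
Combined: 10·log₁₀(10^(86.437/10)+10^(72.693/10)) = 86.62 dB SPL.

86.62 dB SPL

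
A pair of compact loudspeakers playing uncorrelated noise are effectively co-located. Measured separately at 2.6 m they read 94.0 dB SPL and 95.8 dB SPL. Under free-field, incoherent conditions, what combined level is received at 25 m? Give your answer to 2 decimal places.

78.34 dB SPL

Combined at 2.6 m: 10·log₁₀(10^(94.0/10)+10^(95.8/10)) = 98.003 dB SPL.
Then apply −20·log₁₀(25/2.6) = -19.659 dB → 78.34 dB SPL.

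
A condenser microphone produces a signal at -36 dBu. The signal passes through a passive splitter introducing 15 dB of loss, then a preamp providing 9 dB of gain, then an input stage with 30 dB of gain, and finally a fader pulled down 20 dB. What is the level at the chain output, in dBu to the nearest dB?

In dB, series stages simply add:
-36 − 15 + 9 + 30 − 20 = -32 dBu.

-32 dBu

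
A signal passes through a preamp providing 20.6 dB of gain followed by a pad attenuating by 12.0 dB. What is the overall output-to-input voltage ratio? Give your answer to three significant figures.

2.69

Net gain = 20.6 + (−12.0) = 8.6 dB.
Voltage ratio = 10^(8.6/20) = 2.69.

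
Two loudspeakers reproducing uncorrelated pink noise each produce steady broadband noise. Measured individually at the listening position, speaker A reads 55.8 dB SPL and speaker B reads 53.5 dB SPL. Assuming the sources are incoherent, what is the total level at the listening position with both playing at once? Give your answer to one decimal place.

57.8 dB SPL

Incoherent sources sum as intensities:
L_total = 10·log₁₀(10^(55.8/10) + 10^(53.5/10)) = 10·log₁₀(604100) = 57.8 dB SPL.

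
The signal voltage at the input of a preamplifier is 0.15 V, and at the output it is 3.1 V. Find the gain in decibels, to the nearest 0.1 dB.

Voltage ratio → dB uses the 20·log₁₀ form:
20·log₁₀(3.1/0.15) = 20·log₁₀(20.67) = 26.3 dB.

26.3 dB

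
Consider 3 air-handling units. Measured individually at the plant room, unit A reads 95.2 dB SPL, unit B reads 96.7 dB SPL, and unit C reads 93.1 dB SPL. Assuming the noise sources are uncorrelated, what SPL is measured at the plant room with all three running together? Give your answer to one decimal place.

100.0 dB SPL

Add the sources as powers (linear), then convert back to dB:
L_total = 10·log₁₀(10^(95.2/10) + 10^(96.7/10) + 10^(93.1/10)) = 10·log₁₀(10030000000) = 100.0 dB SPL.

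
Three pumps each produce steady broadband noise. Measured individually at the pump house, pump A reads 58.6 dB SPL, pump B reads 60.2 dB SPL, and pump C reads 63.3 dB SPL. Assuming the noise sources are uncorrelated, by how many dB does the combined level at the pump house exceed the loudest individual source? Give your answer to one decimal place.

Uncorrelated sources add in intensity (power), not in dB.
L_total = 10·log₁₀(10^(58.6/10) + 10^(60.2/10) + 10^(63.3/10)) = 65.92 dB SPL.
Excess over the loudest (63.3 dB): 65.92 − 63.3 = 2.6 dB.

2.6 dB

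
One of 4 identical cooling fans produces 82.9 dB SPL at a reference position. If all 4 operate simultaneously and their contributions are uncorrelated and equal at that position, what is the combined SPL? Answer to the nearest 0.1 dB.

88.9 dB SPL

4 equal incoherent sources raise the level by 10·log₁₀(4) = 6.02 dB.
L_total = 82.9 + 6.02 = 88.9 dB SPL.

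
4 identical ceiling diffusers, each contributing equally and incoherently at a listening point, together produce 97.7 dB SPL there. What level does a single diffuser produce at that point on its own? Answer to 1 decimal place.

4 equal incoherent sources add 10·log₁₀(4) = 6.02 dB over one source.
L_one = 97.7 − 6.02 = 91.7 dB SPL.

91.7 dB SPL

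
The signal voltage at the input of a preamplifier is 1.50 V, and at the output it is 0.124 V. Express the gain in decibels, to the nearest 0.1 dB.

For a voltage ratio, dB = 20·log₁₀(V₂/V₁).
20·log₁₀(0.124/1.50) = 20·log₁₀(0.08267) = -21.7 dB.

-21.7 dB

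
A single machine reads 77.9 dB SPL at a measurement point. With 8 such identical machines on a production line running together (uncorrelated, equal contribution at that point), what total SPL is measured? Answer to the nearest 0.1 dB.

8 equal incoherent sources raise the level by 10·log₁₀(8) = 9.03 dB.
L_total = 77.9 + 9.03 = 86.9 dB SPL.

86.9 dB SPL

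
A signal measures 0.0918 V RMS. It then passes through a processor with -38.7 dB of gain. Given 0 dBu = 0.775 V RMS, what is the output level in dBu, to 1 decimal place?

-57.2 dBu

Input level: 20·log₁₀(0.0918/0.775) = -18.53 dBu.
Output: -18.53 − 38.7 = -57.2 dBu.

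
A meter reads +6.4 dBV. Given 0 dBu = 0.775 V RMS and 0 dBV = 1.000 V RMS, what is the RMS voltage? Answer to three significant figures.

2.09 V

V = 1.000 V × 10^(+6.4/20).
= 1.000 × 2.089 = 2.09 V.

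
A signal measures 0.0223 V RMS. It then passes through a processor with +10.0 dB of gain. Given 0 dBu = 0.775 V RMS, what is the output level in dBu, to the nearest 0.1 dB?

Input level: 20·log₁₀(0.0223/0.775) = -30.82 dBu.
Output: -30.82 + 10.0 = -20.8 dBu.

-20.8 dBu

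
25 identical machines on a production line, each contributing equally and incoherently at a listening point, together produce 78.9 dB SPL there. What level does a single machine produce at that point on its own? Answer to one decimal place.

25 equal incoherent sources add 10·log₁₀(25) = 13.98 dB over one source.
L_one = 78.9 − 13.98 = 64.9 dB SPL.

64.9 dB SPL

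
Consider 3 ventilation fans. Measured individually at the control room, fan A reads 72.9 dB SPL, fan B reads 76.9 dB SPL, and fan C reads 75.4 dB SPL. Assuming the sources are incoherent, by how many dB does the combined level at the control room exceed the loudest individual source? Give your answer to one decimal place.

Add the sources as powers (linear), then convert back to dB:
L_total = 10·log₁₀(10^(72.9/10) + 10^(76.9/10) + 10^(75.4/10)) = 80.13 dB SPL.
Excess over the loudest (76.9 dB): 80.13 − 76.9 = 3.2 dB.

3.2 dB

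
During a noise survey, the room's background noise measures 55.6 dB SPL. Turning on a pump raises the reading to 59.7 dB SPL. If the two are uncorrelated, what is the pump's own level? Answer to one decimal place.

57.6 dB SPL

Subtract intensities: L_src = 10·log₁₀(10^(L_total/10) − 10^(L_bg/10)).
L_src = 10·log₁₀(10^(59.7/10) − 10^(55.6/10)) = 10·log₁₀(570200) = 57.6 dB SPL.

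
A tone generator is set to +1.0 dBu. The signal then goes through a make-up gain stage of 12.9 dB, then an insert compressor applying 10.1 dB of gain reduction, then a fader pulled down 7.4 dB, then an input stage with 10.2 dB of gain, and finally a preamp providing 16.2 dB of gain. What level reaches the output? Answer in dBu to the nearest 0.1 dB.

+22.8 dBu

Cascaded gains and losses add directly in dB.
+1.0 + 12.9 − 10.1 − 7.4 + 10.2 + 16.2 = +22.8 dBu.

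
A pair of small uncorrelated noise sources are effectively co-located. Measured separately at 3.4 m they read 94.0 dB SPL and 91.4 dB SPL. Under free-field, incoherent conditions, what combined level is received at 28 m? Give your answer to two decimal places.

77.59 dB SPL

Combined at 3.4 m: 10·log₁₀(10^(94.0/10)+10^(91.4/10)) = 95.902 dB SPL.
Then apply −20·log₁₀(28/3.4) = -18.314 dB → 77.59 dB SPL.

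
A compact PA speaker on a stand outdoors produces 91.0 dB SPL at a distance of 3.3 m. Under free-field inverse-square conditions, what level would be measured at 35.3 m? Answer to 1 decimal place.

70.4 dB SPL

For a point source in a free field, ΔL = −20·log₁₀(d₂/d₁).
ΔL = −20·log₁₀(35.3/3.3) = -20.59 dB, so L₂ = 91.0 + (-20.59) = 70.4 dB SPL.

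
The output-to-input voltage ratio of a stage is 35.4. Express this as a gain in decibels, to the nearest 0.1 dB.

31.0 dB

For a voltage ratio, dB = 20·log₁₀(V₂/V₁).
20·log₁₀(35.4) = 31.0 dB.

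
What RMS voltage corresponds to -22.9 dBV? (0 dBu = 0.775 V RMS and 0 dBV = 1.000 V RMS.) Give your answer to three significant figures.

0.0716 V

V = 1.000 V × 10^(-22.9/20).
= 1.000 × 0.07161 = 0.0716 V.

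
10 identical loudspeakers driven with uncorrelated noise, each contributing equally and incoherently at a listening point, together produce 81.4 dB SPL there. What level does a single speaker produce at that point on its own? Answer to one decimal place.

71.4 dB SPL

10 equal incoherent sources add 10·log₁₀(10) = 10.00 dB over one source.
L_one = 81.4 − 10.00 = 71.4 dB SPL.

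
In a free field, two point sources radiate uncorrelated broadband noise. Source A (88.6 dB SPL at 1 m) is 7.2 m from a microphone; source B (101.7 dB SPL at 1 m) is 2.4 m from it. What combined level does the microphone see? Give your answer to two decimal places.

94.12 dB SPL

At the listener: L_A = 88.6 − 20·log₁₀(7.2) = 71.453 dB; L_B = 101.7 − 20·log₁₀(2.4) = 94.096 dB.
Combined: 10·log₁₀(10^(71.453/10)+10^(94.096/10)) = 94.12 dB SPL.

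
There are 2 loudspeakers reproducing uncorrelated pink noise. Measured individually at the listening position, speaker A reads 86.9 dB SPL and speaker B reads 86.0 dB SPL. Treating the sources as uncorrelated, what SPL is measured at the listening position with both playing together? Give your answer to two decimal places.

89.48 dB SPL

Uncorrelated sources add in intensity (power), not in dB.
L_total = 10·log₁₀(10^(86.9/10) + 10^(86.0/10)) = 10·log₁₀(887900000) = 89.48 dB SPL.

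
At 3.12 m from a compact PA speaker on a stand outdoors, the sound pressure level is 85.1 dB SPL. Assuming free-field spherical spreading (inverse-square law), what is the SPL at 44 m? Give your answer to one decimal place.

For a point source in a free field, ΔL = −20·log₁₀(d₂/d₁).
ΔL = −20·log₁₀(44/3.12) = -22.99 dB, so L₂ = 85.1 + (-22.99) = 62.1 dB SPL.

62.1 dB SPL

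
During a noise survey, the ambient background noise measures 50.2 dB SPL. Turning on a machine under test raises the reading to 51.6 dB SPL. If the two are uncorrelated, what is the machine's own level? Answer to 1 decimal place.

46.0 dB SPL

Background correction is a power subtraction:
L_src = 10·log₁₀(10^(51.6/10) − 10^(50.2/10)) = 10·log₁₀(39830) = 46.0 dB SPL.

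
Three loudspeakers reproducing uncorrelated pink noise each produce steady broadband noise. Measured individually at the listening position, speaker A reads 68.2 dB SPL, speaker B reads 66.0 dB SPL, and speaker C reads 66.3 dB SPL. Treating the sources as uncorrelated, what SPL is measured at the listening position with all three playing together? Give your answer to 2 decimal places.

Incoherent sources sum as intensities:
L_total = 10·log₁₀(10^(68.2/10) + 10^(66.0/10) + 10^(66.3/10)) = 10·log₁₀(14850000) = 71.72 dB SPL.

71.72 dB SPL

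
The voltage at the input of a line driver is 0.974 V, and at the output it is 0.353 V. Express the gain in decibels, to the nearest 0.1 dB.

-8.8 dB

Voltage ratio → dB uses the 20·log₁₀ form:
20·log₁₀(0.353/0.974) = 20·log₁₀(0.3624) = -8.8 dB.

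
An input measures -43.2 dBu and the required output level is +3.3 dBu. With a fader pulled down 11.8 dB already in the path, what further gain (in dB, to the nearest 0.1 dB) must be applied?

The required make-up gain is the shortfall in the dB sum.
G = +3.3 − (-43.2) + 11.8 = 58.3 dB.

58.3 dB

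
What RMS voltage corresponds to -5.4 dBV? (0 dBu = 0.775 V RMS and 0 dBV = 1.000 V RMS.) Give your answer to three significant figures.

V = 1.000 V × 10^(-5.4/20).
= 1.000 × 0.5370 = 0.537 V.

0.537 V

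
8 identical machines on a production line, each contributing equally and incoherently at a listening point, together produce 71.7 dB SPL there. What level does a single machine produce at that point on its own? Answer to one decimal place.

62.7 dB SPL

8 equal incoherent sources add 10·log₁₀(8) = 9.03 dB over one source.
L_one = 71.7 − 9.03 = 62.7 dB SPL.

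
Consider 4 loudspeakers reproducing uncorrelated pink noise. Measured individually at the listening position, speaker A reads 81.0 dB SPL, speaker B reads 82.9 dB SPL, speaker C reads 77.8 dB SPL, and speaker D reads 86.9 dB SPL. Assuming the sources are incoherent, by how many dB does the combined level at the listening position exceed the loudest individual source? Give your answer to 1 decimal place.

Uncorrelated sources add in intensity (power), not in dB.
L_total = 10·log₁₀(10^(81.0/10) + 10^(82.9/10) + 10^(77.8/10) + 10^(86.9/10)) = 89.40 dB SPL.
Excess over the loudest (86.9 dB): 89.40 − 86.9 = 2.5 dB.

2.5 dB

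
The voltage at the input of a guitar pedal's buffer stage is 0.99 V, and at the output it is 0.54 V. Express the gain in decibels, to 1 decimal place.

Voltage is an amplitude quantity, so gain = 20·log₁₀(V_out/V_in).
20·log₁₀(0.54/0.99) = 20·log₁₀(0.5455) = -5.3 dB.

-5.3 dB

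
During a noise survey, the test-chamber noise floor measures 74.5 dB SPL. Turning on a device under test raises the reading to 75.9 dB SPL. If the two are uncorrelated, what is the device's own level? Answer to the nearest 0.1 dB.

Background correction is a power subtraction:
L_src = 10·log₁₀(10^(75.9/10) − 10^(74.5/10)) = 10·log₁₀(10720000) = 70.3 dB SPL.

70.3 dB SPL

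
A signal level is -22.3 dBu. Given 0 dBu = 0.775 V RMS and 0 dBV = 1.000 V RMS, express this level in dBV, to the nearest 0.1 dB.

-24.5 dBV

The offset between the scales is 20·log₁₀(0.775/1.000) = −2.214 dB.
So dBV = -22.3 − 2.214 = -24.5 dBV.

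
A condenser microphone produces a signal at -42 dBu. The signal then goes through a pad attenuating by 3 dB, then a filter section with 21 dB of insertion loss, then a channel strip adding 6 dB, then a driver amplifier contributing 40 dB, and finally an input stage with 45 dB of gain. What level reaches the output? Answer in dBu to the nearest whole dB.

Gain stages sum in dB:
-42 − 3 − 21 + 6 + 40 + 45 = +25 dBu.

+25 dBu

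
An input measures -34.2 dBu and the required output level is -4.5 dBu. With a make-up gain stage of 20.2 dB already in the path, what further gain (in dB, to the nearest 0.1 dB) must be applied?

9.5 dB

The required make-up gain is the shortfall in the dB sum.
G = -4.5 − (-34.2) − 20.2 = 9.5 dB.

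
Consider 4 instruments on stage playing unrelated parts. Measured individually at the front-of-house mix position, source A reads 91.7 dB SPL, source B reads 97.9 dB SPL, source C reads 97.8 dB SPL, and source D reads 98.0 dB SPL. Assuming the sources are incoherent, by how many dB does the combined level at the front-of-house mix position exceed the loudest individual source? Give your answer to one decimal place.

Uncorrelated sources add in intensity (power), not in dB.
L_total = 10·log₁₀(10^(91.7/10) + 10^(97.9/10) + 10^(97.8/10) + 10^(98.0/10)) = 103.01 dB SPL.
Excess over the loudest (98.0 dB): 103.01 − 98.0 = 5.0 dB.

5.0 dB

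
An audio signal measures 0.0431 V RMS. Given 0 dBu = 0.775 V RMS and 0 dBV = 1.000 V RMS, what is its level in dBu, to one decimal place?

-25.1 dBu

dBu = 20·log₁₀(V / 0.775 V).
20·log₁₀(0.0431/0.775) = -25.1 dBu.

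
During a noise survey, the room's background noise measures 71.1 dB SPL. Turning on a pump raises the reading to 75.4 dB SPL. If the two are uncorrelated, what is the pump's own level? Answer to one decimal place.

Subtract intensities: L_src = 10·log₁₀(10^(L_total/10) − 10^(L_bg/10)).
L_src = 10·log₁₀(10^(75.4/10) − 10^(71.1/10)) = 10·log₁₀(21790000) = 73.4 dB SPL.

73.4 dB SPL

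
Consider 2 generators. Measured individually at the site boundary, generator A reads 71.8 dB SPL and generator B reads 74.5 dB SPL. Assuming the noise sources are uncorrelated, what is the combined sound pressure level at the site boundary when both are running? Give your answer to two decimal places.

Uncorrelated sources add in intensity (power), not in dB.
L_total = 10·log₁₀(10^(71.8/10) + 10^(74.5/10)) = 10·log₁₀(43320000) = 76.37 dB SPL.

76.37 dB SPL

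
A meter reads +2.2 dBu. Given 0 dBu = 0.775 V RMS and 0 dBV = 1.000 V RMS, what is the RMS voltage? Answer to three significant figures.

0.998 V

V = 0.775 V × 10^(+2.2/20).
= 0.775 × 1.288 = 0.998 V.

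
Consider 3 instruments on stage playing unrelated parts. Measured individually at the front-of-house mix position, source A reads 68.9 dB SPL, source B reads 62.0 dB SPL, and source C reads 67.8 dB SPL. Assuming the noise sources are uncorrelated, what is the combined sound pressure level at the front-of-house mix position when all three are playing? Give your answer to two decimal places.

Uncorrelated sources add in intensity (power), not in dB.
L_total = 10·log₁₀(10^(68.9/10) + 10^(62.0/10) + 10^(67.8/10)) = 10·log₁₀(15370000) = 71.87 dB SPL.

71.87 dB SPL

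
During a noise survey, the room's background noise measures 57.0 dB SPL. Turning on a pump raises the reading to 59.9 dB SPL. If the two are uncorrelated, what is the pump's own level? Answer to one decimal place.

56.8 dB SPL

Background correction is a power subtraction:
L_src = 10·log₁₀(10^(59.9/10) − 10^(57.0/10)) = 10·log₁₀(476000) = 56.8 dB SPL.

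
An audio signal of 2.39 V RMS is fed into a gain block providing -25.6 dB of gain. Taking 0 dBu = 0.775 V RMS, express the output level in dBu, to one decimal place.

-15.8 dBu

Input level: 20·log₁₀(2.39/0.775) = 9.78 dBu.
Output: 9.78 − 25.6 = -15.8 dBu.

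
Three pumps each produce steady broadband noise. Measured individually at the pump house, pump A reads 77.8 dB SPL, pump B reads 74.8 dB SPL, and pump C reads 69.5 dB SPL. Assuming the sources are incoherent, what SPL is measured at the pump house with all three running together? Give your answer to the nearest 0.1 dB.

Add the sources as powers (linear), then convert back to dB:
L_total = 10·log₁₀(10^(77.8/10) + 10^(74.8/10) + 10^(69.5/10)) = 10·log₁₀(99370000) = 80.0 dB SPL.

80.0 dB SPL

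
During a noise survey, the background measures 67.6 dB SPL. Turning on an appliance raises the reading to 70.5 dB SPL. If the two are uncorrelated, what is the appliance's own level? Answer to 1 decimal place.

Remove the background by subtracting linear intensities:
L_src = 10·log₁₀(10^(70.5/10) − 10^(67.6/10)) = 10·log₁₀(5466000) = 67.4 dB SPL.

67.4 dB SPL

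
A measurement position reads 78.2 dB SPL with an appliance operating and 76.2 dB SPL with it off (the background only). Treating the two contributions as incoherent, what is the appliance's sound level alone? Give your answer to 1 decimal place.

Background correction is a power subtraction:
L_src = 10·log₁₀(10^(78.2/10) − 10^(76.2/10)) = 10·log₁₀(24380000) = 73.9 dB SPL.

73.9 dB SPL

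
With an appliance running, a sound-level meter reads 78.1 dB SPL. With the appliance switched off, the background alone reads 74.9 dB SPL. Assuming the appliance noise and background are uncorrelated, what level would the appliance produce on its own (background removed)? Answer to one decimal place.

75.3 dB SPL

Background correction is a power subtraction:
L_src = 10·log₁₀(10^(78.1/10) − 10^(74.9/10)) = 10·log₁₀(33660000) = 75.3 dB SPL.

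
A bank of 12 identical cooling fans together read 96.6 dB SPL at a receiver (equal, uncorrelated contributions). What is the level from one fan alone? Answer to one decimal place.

12 equal incoherent sources add 10·log₁₀(12) = 10.79 dB over one source.
L_one = 96.6 − 10.79 = 85.8 dB SPL.

85.8 dB SPL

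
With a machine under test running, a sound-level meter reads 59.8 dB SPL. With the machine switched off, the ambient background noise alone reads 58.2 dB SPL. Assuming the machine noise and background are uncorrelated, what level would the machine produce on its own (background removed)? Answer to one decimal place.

54.7 dB SPL

Subtract intensities: L_src = 10·log₁₀(10^(L_total/10) − 10^(L_bg/10)).
L_src = 10·log₁₀(10^(59.8/10) − 10^(58.2/10)) = 10·log₁₀(294300) = 54.7 dB SPL.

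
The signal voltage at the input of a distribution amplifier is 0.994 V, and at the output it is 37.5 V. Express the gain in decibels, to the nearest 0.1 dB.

For a voltage ratio, dB = 20·log₁₀(V₂/V₁).
20·log₁₀(37.5/0.994) = 20·log₁₀(37.73) = 31.5 dB.

31.5 dB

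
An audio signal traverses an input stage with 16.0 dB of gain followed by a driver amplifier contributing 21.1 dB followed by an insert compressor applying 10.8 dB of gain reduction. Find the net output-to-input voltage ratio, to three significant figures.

20.7

Net gain = 16.0 + 21.1 + (−10.8) = 26.3 dB.
Voltage ratio = 10^(26.3/20) = 20.7.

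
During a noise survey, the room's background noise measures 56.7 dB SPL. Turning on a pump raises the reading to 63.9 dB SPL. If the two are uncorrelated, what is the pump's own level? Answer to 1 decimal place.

63.0 dB SPL

Subtract intensities: L_src = 10·log₁₀(10^(L_total/10) − 10^(L_bg/10)).
L_src = 10·log₁₀(10^(63.9/10) − 10^(56.7/10)) = 10·log₁₀(1987000) = 63.0 dB SPL.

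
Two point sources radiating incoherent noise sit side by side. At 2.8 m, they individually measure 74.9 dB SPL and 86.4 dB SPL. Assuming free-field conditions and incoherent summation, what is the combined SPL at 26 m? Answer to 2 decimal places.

67.34 dB SPL

Combined at 2.8 m: 10·log₁₀(10^(74.9/10)+10^(86.4/10)) = 86.697 dB SPL.
Then apply −20·log₁₀(26/2.8) = -19.356 dB → 67.34 dB SPL.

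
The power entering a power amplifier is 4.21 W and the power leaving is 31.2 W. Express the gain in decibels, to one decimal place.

Power ratio → dB uses the 10·log₁₀ form:
10·log₁₀(31.2/4.21) = 10·log₁₀(7.411) = 8.7 dB.

8.7 dB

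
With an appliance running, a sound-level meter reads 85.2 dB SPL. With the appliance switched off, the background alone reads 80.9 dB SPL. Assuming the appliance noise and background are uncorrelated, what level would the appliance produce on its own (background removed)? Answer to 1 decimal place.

83.2 dB SPL

Remove the background by subtracting linear intensities:
L_src = 10·log₁₀(10^(85.2/10) − 10^(80.9/10)) = 10·log₁₀(208100000) = 83.2 dB SPL.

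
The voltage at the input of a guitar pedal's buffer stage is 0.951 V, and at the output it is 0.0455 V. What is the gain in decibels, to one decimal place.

-26.4 dB

Voltage is an amplitude quantity, so gain = 20·log₁₀(V_out/V_in).
20·log₁₀(0.0455/0.951) = 20·log₁₀(0.04784) = -26.4 dB.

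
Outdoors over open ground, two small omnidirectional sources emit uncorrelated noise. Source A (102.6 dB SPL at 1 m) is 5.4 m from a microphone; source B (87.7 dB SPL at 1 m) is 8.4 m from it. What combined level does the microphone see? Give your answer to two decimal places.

At the listener: L_A = 102.6 − 20·log₁₀(5.4) = 87.952 dB; L_B = 87.7 − 20·log₁₀(8.4) = 69.214 dB.
Combined: 10·log₁₀(10^(87.952/10)+10^(69.214/10)) = 88.01 dB SPL.

88.01 dB SPL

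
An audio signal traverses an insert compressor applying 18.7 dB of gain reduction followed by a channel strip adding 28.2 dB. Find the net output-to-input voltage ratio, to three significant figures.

Net gain = (−18.7) + 28.2 = 9.5 dB.
Voltage ratio = 10^(9.5/20) = 2.99.

2.99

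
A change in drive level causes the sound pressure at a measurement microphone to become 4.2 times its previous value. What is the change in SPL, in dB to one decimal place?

Sound pressure is an amplitude quantity: ΔL = 20·log₁₀(p₂/p₁).
20·log₁₀(4.2) = 12.5 dB.

12.5 dB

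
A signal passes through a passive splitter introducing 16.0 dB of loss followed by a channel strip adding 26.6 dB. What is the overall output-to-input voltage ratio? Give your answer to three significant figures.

3.39

Net gain = (−16.0) + 26.6 = 10.6 dB.
Voltage ratio = 10^(10.6/20) = 3.39.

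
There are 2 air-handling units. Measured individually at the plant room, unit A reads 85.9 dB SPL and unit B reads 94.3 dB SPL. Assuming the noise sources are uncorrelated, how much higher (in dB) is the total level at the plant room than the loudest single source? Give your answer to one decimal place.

0.6 dB

Add the sources as powers (linear), then convert back to dB:
L_total = 10·log₁₀(10^(85.9/10) + 10^(94.3/10)) = 94.89 dB SPL.
Excess over the loudest (94.3 dB): 94.89 − 94.3 = 0.6 dB.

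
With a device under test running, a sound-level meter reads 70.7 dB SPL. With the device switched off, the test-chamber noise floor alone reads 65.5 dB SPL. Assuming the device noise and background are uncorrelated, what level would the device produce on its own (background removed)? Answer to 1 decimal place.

Remove the background by subtracting linear intensities:
L_src = 10·log₁₀(10^(70.7/10) − 10^(65.5/10)) = 10·log₁₀(8201000) = 69.1 dB SPL.

69.1 dB SPL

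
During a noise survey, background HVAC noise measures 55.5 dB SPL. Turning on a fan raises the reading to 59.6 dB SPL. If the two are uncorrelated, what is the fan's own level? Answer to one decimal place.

57.5 dB SPL

Subtract intensities: L_src = 10·log₁₀(10^(L_total/10) − 10^(L_bg/10)).
L_src = 10·log₁₀(10^(59.6/10) − 10^(55.5/10)) = 10·log₁₀(557200) = 57.5 dB SPL.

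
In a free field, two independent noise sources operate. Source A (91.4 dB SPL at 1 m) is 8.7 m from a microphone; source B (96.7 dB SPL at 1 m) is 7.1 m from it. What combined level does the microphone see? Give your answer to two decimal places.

At the listener: L_A = 91.4 − 20·log₁₀(8.7) = 72.610 dB; L_B = 96.7 − 20·log₁₀(7.1) = 79.675 dB.
Combined: 10·log₁₀(10^(72.610/10)+10^(79.675/10)) = 80.45 dB SPL.

80.45 dB SPL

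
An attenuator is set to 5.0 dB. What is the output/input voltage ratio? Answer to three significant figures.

0.562

Voltage ratio = 10^(dB/20).
10^(-5.0/20) = 10^(-0.2500) = 0.562.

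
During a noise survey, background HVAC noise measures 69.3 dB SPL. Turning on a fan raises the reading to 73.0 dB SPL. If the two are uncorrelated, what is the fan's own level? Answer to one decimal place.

70.6 dB SPL

Remove the background by subtracting linear intensities:
L_src = 10·log₁₀(10^(73.0/10) − 10^(69.3/10)) = 10·log₁₀(11440000) = 70.6 dB SPL.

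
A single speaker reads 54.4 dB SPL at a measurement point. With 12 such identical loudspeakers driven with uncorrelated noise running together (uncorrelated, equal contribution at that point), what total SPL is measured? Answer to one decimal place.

65.2 dB SPL

12 equal incoherent sources raise the level by 10·log₁₀(12) = 10.79 dB.
L_total = 54.4 + 10.79 = 65.2 dB SPL.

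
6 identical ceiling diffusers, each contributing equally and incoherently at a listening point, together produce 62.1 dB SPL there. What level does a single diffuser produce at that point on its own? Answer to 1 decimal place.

54.3 dB SPL

6 equal incoherent sources add 10·log₁₀(6) = 7.78 dB over one source.
L_one = 62.1 − 7.78 = 54.3 dB SPL.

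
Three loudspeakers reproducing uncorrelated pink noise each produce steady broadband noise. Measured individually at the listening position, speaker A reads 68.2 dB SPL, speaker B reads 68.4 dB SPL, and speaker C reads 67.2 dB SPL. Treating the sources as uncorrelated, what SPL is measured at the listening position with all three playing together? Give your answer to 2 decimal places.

72.74 dB SPL

Uncorrelated sources add in intensity (power), not in dB.
L_total = 10·log₁₀(10^(68.2/10) + 10^(68.4/10) + 10^(67.2/10)) = 10·log₁₀(18770000) = 72.74 dB SPL.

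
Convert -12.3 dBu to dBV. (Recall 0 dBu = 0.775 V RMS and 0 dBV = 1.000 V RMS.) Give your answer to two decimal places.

The offset between the scales is 20·log₁₀(0.775/1.000) = −2.214 dB.
So dBV = -12.3 − 2.214 = -14.51 dBV.

-14.51 dBV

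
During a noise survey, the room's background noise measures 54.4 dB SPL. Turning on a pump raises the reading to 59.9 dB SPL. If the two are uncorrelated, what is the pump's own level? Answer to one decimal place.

Subtract intensities: L_src = 10·log₁₀(10^(L_total/10) − 10^(L_bg/10)).
L_src = 10·log₁₀(10^(59.9/10) − 10^(54.4/10)) = 10·log₁₀(701800) = 58.5 dB SPL.

58.5 dB SPL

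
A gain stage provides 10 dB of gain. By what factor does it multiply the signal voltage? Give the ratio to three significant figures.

3.16

Voltage ratio = 10^(dB/20).
10^(10/20) = 10^(0.5000) = 3.16.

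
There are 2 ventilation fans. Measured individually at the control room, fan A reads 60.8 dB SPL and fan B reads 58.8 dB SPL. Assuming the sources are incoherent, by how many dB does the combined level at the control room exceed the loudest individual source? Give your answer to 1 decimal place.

2.1 dB

Incoherent sources sum as intensities:
L_total = 10·log₁₀(10^(60.8/10) + 10^(58.8/10)) = 62.92 dB SPL.
Excess over the loudest (60.8 dB): 62.92 − 60.8 = 2.1 dB.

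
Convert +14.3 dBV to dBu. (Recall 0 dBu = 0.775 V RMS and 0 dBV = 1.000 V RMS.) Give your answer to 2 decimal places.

+16.51 dBu

The offset between the scales is 20·log₁₀(0.775/1.000) = −2.214 dB.
So dBu = +14.3 + 2.214 = +16.51 dBu.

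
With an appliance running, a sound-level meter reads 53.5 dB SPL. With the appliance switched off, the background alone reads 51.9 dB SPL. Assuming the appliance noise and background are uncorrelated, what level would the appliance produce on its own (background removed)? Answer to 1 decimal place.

Background correction is a power subtraction:
L_src = 10·log₁₀(10^(53.5/10) − 10^(51.9/10)) = 10·log₁₀(68990) = 48.4 dB SPL.

48.4 dB SPL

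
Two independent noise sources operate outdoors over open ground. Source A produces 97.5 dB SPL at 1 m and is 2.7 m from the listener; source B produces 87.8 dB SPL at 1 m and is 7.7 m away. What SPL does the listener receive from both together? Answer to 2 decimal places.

88.93 dB SPL

At the listener: L_A = 97.5 − 20·log₁₀(2.7) = 88.873 dB; L_B = 87.8 − 20·log₁₀(7.7) = 70.070 dB.
Combined: 10·log₁₀(10^(88.873/10)+10^(70.070/10)) = 88.93 dB SPL.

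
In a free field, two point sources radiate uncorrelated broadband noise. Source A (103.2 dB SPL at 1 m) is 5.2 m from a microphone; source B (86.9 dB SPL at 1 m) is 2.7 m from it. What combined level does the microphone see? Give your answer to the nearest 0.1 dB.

89.2 dB SPL

At the listener: L_A = 103.2 − 20·log₁₀(5.2) = 88.88 dB; L_B = 86.9 − 20·log₁₀(2.7) = 78.27 dB.
Combined: 10·log₁₀(10^(88.88/10)+10^(78.27/10)) = 89.2 dB SPL.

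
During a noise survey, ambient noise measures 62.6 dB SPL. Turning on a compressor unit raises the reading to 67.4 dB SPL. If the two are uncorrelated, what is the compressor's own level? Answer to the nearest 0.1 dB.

Background correction is a power subtraction:
L_src = 10·log₁₀(10^(67.4/10) − 10^(62.6/10)) = 10·log₁₀(3676000) = 65.7 dB SPL.

65.7 dB SPL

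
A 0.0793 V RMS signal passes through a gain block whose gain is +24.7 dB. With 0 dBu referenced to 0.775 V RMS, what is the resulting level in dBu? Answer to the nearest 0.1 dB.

Input level: 20·log₁₀(0.0793/0.775) = -19.80 dBu.
Output: -19.80 + 24.7 = +4.9 dBu.

+4.9 dBu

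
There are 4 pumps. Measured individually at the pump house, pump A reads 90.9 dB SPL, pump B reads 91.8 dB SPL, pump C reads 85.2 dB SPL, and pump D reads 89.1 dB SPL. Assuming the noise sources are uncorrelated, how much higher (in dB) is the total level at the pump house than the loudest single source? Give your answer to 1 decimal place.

4.1 dB

Incoherent sources sum as intensities:
L_total = 10·log₁₀(10^(90.9/10) + 10^(91.8/10) + 10^(85.2/10) + 10^(89.1/10)) = 95.90 dB SPL.
Excess over the loudest (91.8 dB): 95.90 − 91.8 = 4.1 dB.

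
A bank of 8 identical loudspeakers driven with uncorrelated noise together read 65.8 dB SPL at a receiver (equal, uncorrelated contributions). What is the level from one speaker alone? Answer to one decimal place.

8 equal incoherent sources add 10·log₁₀(8) = 9.03 dB over one source.
L_one = 65.8 − 9.03 = 56.8 dB SPL.

56.8 dB SPL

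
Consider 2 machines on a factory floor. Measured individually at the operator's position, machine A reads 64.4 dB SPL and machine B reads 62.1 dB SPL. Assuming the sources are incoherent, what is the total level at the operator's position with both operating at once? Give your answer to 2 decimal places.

66.41 dB SPL

Incoherent sources sum as intensities:
L_total = 10·log₁₀(10^(64.4/10) + 10^(62.1/10)) = 10·log₁₀(4376000) = 66.41 dB SPL.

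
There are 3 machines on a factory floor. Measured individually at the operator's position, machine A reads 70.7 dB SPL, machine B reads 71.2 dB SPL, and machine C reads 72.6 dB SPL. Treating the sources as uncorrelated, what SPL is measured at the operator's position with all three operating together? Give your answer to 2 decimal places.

76.35 dB SPL

Incoherent sources sum as intensities:
L_total = 10·log₁₀(10^(70.7/10) + 10^(71.2/10) + 10^(72.6/10)) = 10·log₁₀(43130000) = 76.35 dB SPL.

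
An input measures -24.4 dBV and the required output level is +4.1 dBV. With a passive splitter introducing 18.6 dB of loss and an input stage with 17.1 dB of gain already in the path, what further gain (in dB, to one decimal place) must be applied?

The required make-up gain is the shortfall in the dB sum.
G = +4.1 − (-24.4) + 18.6 − 17.1 = 30.0 dB.

30.0 dB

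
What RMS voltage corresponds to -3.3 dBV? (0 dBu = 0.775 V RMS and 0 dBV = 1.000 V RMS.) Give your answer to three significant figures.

0.684 V

V = 1.000 V × 10^(-3.3/20).
= 1.000 × 0.6839 = 0.684 V.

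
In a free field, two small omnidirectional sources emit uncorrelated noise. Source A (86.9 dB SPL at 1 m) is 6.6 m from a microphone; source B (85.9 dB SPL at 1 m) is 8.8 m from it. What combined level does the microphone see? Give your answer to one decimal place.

72.1 dB SPL

At the listener: L_A = 86.9 − 20·log₁₀(6.6) = 70.51 dB; L_B = 85.9 − 20·log₁₀(8.8) = 67.01 dB.
Combined: 10·log₁₀(10^(70.51/10)+10^(67.01/10)) = 72.1 dB SPL.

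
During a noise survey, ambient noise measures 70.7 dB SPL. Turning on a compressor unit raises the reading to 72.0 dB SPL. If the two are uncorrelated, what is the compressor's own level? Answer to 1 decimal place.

66.1 dB SPL

Subtract intensities: L_src = 10·log₁₀(10^(L_total/10) − 10^(L_bg/10)).
L_src = 10·log₁₀(10^(72.0/10) − 10^(70.7/10)) = 10·log₁₀(4100000) = 66.1 dB SPL.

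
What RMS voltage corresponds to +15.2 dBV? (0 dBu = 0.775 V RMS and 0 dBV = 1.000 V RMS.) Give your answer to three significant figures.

V = 1.000 V × 10^(+15.2/20).
= 1.000 × 5.754 = 5.75 V.

5.75 V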